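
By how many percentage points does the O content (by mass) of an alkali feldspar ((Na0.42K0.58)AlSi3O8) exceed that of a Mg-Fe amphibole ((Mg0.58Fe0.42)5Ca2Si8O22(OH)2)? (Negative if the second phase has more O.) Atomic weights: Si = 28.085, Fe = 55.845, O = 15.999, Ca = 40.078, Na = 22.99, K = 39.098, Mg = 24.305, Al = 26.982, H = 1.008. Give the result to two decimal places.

3.43 percentage points

M((Na0.42K0.58)AlSi3O8) = 271.562 g/mol, so wt% O = 127.992/271.562 × 100 = 47.13%.
M((Mg0.58Fe0.42)5Ca2Si8O22(OH)2) = 878.587 g/mol, so wt% O = 383.976/878.587 × 100 = 43.70%.
47.13 − 43.70 = 3.43 pp.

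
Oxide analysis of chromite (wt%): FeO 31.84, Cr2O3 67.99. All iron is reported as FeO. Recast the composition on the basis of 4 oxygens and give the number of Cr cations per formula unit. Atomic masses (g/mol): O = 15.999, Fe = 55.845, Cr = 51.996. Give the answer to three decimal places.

2.005 Cr apfu

31.84 wt% FeO ÷ 71.844 g/mol = 0.44318 mol, giving 0.44318 Fe and 0.44318 O.
67.99 wt% Cr2O3 ÷ 151.989 g/mol = 0.44734 mol, giving 0.89468 Cr and 1.34202 O.
Oxygen sums to 1.78520; scaling by 4/1.78520 = 2.24065 puts the formula on 4 O.
Cr: 0.89468 × 2.24065 = 2.005 atoms per formula unit.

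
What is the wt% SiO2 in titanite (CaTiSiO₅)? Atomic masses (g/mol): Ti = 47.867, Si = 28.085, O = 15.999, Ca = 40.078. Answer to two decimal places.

Formula mass = 196.025 g/mol.
1 Si → 1.0000 mol SiO2 per formula unit; M(SiO2) = 60.083, so SiO2 mass = 60.083 g.
60.083/196.025 × 100 = 30.65 wt%.

30.65 wt%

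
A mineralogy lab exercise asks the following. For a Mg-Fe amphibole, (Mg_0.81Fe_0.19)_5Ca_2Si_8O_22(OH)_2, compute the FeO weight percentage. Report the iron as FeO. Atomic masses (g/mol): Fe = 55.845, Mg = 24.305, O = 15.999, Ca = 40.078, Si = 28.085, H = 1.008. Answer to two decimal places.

M((Mg_0.81Fe_0.19)_5Ca_2Si_8O_22(OH)_2) = 842.316 g/mol; M(FeO) = 71.844 g/mol.
Moles FeO per formula unit = 0.95 Fe ÷ 1 = 0.9500.
FeO fraction = (0.9500 × 71.844) / 842.316 = 68.252/842.316 = 0.0810.

8.10 wt%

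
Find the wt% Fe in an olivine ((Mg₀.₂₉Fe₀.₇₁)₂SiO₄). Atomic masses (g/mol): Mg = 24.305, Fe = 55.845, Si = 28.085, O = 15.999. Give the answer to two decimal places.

Molar mass of (Mg₀.₂₉Fe₀.₇₁)₂SiO₄: 0.58*24.305 + 1.42*55.845 + 1*28.085 + 4*15.999 = 185.478 g/mol.
Mass of Fe per formula unit: 1.42 × 55.845 = 79.300 g.
Weight fraction Fe = 79.300 / 185.478 = 0.4275.

42.75 wt%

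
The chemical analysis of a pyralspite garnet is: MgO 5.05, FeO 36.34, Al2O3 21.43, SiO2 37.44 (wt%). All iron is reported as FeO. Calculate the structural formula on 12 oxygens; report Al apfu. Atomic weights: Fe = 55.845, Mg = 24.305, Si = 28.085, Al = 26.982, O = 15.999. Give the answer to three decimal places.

2.011 Al apfu

5.05 wt% MgO ÷ 40.304 g/mol = 0.12530 mol, giving 0.12530 Mg and 0.12530 O.
36.34 wt% FeO ÷ 71.844 g/mol = 0.50582 mol, giving 0.50582 Fe and 0.50582 O.
21.43 wt% Al2O3 ÷ 101.961 g/mol = 0.21018 mol, giving 0.42036 Al and 0.63054 O.
37.44 wt% SiO2 ÷ 60.083 g/mol = 0.62314 mol, giving 0.62314 Si and 1.24628 O.
Oxygen sums to 2.50794; scaling by 12/2.50794 = 4.78480 puts the formula on 12 O.
Al: 0.42036 × 4.78480 = 2.011 atoms per formula unit.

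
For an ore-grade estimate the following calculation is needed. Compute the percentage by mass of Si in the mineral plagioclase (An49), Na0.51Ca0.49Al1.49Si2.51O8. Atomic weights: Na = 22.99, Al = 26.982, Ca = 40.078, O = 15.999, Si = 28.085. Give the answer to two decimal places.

Formula mass = 0.51·22.99 + 0.49·40.078 + 1.49·26.982 + 2.51·28.085 + 8·15.999 = 270.052 g/mol, of which 70.493 g is Si.
So Si makes up 70.493/270.052 = 0.2610 of the mass, i.e. 26.10%.

26.10 weight percent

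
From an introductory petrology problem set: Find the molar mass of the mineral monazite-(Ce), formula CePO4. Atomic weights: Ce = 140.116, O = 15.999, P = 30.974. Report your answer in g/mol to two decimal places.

Ce: 1 × 140.116 = 140.1160
P: 1 × 30.974 = 30.9740
O: 4 × 15.999 = 63.9960
Summing the contributions gives the formula mass.

235.09 g/mol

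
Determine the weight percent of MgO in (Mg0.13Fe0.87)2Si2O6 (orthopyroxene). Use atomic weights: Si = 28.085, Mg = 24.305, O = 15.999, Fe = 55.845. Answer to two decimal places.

Molar mass of (Mg0.13Fe0.87)2Si2O6 = 0.26*24.305 + 1.74*55.845 + 2*28.085 + 6*15.999 = 255.654 g/mol.
Each formula unit contains 0.26 Mg, equivalent to 0.26/1 = 0.2600 mol MgO.
M(MgO) = 1×24.305 + 1×15.999 = 40.304 g/mol.
Mass of MgO per formula unit = 0.2600 × 40.304 = 10.479 g.
MgO wt% = 10.479 / 255.654 × 100 = 4.10%.

4.10 wt%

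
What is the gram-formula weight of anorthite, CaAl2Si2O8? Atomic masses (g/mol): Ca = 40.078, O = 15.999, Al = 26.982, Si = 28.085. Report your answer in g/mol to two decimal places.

The formula mass is the sum 1(40.078) + 2(26.982) + 2(28.085) + 8(15.999).

278.20 g/mol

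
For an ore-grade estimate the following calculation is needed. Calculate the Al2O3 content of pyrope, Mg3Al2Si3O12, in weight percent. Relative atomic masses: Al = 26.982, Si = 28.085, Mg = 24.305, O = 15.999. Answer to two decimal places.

25.29 wt%

Formula mass = 403.122 g/mol.
2 Al → 1.0000 mol Al2O3 per formula unit; M(Al2O3) = 101.961, so Al2O3 mass = 101.961 g.
101.961/403.122 × 100 = 25.29 wt%.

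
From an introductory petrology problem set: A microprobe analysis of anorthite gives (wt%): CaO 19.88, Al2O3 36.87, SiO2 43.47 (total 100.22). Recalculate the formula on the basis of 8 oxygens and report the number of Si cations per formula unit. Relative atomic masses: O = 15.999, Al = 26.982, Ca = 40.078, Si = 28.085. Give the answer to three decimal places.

2.005 Si apfu

CaO (M=56.077): mol = 0.35451; Ca = 0.35451, O = 0.35451.
Al2O3 (M=101.961): mol = 0.36161; Al = 0.72322, O = 1.08483.
SiO2 (M=60.083): mol = 0.72350; Si = 0.72350, O = 1.44700.
ΣO = 2.88634; factor = 8/ΣO = 2.77168.
Si apfu = 0.72350 × 2.77168 = 2.005.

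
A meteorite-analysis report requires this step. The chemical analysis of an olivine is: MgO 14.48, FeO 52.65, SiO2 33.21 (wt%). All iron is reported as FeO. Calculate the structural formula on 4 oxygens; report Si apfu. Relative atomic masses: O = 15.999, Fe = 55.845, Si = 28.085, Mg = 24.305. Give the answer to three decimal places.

MgO (M=40.304): mol = 0.35927; Mg = 0.35927, O = 0.35927.
FeO (M=71.844): mol = 0.73284; Fe = 0.73284, O = 0.73284.
SiO2 (M=60.083): mol = 0.55274; Si = 0.55274, O = 1.10548.
ΣO = 2.19759; factor = 4/ΣO = 1.82018.
Si apfu = 0.55274 × 1.82018 = 1.006.

1.006 Si apfu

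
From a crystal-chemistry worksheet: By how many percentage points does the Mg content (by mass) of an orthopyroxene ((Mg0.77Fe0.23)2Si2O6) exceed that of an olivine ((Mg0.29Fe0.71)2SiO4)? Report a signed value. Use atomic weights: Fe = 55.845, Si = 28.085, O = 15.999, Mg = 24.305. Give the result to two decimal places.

Mg in (Mg0.77Fe0.23)2Si2O6: molar mass 215.282 g/mol; 1.54×24.305 = 37.430 g → 17.39 wt%.
Mg in (Mg0.29Fe0.71)2SiO4: molar mass 185.478 g/mol; 0.58×24.305 = 14.097 g → 7.60 wt%.
Difference = 17.39 − 7.60 = 9.79 percentage points.

9.79 percentage points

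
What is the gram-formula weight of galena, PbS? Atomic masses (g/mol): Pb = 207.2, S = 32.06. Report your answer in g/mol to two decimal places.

The formula mass is the sum 1*207.2 + 1*32.06.

239.26 g/mol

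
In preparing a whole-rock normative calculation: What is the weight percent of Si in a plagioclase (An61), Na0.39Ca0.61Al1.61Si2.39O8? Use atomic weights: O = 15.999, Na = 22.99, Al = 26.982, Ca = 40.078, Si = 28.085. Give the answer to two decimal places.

24.68 wt%

M(Na0.39Ca0.61Al1.61Si2.39O8) = 271.970 g/mol.
Si contributes 2.39 × 28.085 = 67.123 g per mole.
67.123/271.970 = 0.2468 → 24.68%.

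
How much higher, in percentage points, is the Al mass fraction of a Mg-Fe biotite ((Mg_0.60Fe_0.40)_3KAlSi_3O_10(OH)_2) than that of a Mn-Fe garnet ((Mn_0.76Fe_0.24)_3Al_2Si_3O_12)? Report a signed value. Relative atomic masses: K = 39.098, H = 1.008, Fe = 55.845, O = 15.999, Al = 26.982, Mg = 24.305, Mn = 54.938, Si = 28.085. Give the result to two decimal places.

-4.96 percentage points

Al in (Mg_0.60Fe_0.40)_3KAlSi_3O_10(OH)_2: molar mass 455.102 g/mol; 1×26.982 = 26.982 g → 5.93 wt%.
Al in (Mn_0.76Fe_0.24)_3Al_2Si_3O_12: molar mass 495.674 g/mol; 2×26.982 = 53.964 g → 10.89 wt%.
Difference = 5.93 − 10.89 = -4.96 percentage points.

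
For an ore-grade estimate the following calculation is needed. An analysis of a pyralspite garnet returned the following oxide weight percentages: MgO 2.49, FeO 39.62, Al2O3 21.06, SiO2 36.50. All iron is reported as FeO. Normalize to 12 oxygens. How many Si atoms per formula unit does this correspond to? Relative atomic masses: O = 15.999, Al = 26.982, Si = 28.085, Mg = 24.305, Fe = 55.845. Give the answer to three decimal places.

2.978 Si apfu

MgO: 2.49/40.304 = 0.06178 mol → 0.06178 mol Mg, 0.06178 mol O.
FeO: 39.62/71.844 = 0.55147 mol → 0.55147 mol Fe, 0.55147 mol O.
Al2O3: 21.06/101.961 = 0.20655 mol → 0.41310 mol Al, 0.61965 mol O.
SiO2: 36.50/60.083 = 0.60749 mol → 0.60749 mol Si, 1.21498 mol O.
Total oxygen = 2.44788 mol. Normalization factor = 12/2.44788 = 4.90220.
Si per 12 O = 0.60749 × 4.90220 = 2.978.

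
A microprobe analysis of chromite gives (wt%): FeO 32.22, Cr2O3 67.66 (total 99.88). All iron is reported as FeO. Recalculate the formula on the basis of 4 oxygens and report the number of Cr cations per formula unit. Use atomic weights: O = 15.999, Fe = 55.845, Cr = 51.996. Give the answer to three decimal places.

1.996 Cr apfu

FeO (M=71.844): mol = 0.44847; Fe = 0.44847, O = 0.44847.
Cr2O3 (M=151.989): mol = 0.44516; Cr = 0.89032, O = 1.33548.
ΣO = 1.78395; factor = 4/ΣO = 2.24222.
Cr apfu = 0.89032 × 2.24222 = 1.996.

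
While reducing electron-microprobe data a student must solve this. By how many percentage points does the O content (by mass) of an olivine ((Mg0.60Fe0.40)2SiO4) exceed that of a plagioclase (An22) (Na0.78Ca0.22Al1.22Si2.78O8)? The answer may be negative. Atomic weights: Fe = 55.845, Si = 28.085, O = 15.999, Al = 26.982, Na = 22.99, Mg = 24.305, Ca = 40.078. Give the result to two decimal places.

-9.60 percentage points

First mineral: 63.996 g O in 165.923 g formula = 38.57 wt% O.
Second mineral: 127.992 g O in 265.736 g formula = 48.17 wt% O.
38.57% − 48.17% gives a difference of -9.60 percentage points.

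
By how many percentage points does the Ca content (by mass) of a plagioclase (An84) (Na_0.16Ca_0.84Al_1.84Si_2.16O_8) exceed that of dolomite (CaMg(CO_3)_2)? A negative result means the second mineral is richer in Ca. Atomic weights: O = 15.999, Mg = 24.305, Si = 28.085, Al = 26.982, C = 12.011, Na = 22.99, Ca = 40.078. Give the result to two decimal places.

-9.52 percentage points

Ca in Na_0.16Ca_0.84Al_1.84Si_2.16O_8: molar mass 275.646 g/mol; 0.84×40.078 = 33.666 g → 12.21 wt%.
Ca in CaMg(CO_3)_2: molar mass 184.399 g/mol; 1×40.078 = 40.078 g → 21.73 wt%.
Difference = 12.21 − 21.73 = -9.52 percentage points.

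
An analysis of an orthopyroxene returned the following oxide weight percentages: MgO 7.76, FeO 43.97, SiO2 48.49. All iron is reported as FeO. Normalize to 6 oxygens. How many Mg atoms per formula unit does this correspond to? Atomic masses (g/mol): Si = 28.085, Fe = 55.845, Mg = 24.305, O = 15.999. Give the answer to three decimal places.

0.478 Mg apfu

MgO (M=40.304): mol = 0.19254; Mg = 0.19254, O = 0.19254.
FeO (M=71.844): mol = 0.61202; Fe = 0.61202, O = 0.61202.
SiO2 (M=60.083): mol = 0.80705; Si = 0.80705, O = 1.61410.
ΣO = 2.41866; factor = 6/ΣO = 2.48071.
Mg apfu = 0.19254 × 2.48071 = 0.478.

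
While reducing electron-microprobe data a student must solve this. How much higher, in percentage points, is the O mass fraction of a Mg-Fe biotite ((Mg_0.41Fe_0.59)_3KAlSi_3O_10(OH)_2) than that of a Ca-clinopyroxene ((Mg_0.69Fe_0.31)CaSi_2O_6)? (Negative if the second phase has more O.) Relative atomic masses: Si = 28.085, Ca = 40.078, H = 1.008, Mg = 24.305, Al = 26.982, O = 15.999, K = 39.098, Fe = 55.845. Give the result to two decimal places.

O in (Mg_0.41Fe_0.59)_3KAlSi_3O_10(OH)_2: molar mass 473.080 g/mol; 12×15.999 = 191.988 g → 40.58 wt%.
O in (Mg_0.69Fe_0.31)CaSi_2O_6: molar mass 226.324 g/mol; 6×15.999 = 95.994 g → 42.41 wt%.
Difference = 40.58 − 42.41 = -1.83 percentage points.

-1.83 percentage points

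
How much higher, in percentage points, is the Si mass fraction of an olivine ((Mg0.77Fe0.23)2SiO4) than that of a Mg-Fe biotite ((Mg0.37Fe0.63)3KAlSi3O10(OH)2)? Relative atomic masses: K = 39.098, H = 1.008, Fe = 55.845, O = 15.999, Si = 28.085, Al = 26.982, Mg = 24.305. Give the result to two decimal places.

0.43 percentage points

M((Mg0.77Fe0.23)2SiO4) = 155.199 g/mol, so wt% Si = 28.085/155.199 × 100 = 18.10%.
M((Mg0.37Fe0.63)3KAlSi3O10(OH)2) = 476.865 g/mol, so wt% Si = 84.255/476.865 × 100 = 17.67%.
18.10 − 17.67 = 0.43 pp.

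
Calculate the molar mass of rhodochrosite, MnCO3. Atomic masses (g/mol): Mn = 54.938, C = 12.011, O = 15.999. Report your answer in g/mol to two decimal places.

Mn: 1 × 54.938 = 54.9380
C: 1 × 12.011 = 12.0110
O: 3 × 15.999 = 47.9970
Summing the contributions gives the formula mass.

114.95 g/mol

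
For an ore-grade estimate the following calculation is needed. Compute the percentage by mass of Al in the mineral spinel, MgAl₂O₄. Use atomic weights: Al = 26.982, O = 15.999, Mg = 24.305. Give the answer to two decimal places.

37.93 wt%

Molar mass of MgAl₂O₄: 1*24.305 + 2*26.982 + 4*15.999 = 142.265 g/mol.
Mass of Al per formula unit: 2 × 26.982 = 53.964 g.
Weight fraction Al = 53.964 / 142.265 = 0.3793.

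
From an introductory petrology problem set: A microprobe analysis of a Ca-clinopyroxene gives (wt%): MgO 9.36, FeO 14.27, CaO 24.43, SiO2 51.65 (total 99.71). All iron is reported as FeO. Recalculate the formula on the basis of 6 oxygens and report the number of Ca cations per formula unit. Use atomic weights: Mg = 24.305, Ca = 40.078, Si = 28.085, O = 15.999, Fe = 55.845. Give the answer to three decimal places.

1.011 Ca apfu

MgO: 9.36/40.304 = 0.23224 mol → 0.23224 mol Mg, 0.23224 mol O.
FeO: 14.27/71.844 = 0.19862 mol → 0.19862 mol Fe, 0.19862 mol O.
CaO: 24.43/56.077 = 0.43565 mol → 0.43565 mol Ca, 0.43565 mol O.
SiO2: 51.65/60.083 = 0.85964 mol → 0.85964 mol Si, 1.71928 mol O.
Total oxygen = 2.58579 mol. Normalization factor = 6/2.58579 = 2.32037.
Ca per 6 O = 0.43565 × 2.32037 = 1.011.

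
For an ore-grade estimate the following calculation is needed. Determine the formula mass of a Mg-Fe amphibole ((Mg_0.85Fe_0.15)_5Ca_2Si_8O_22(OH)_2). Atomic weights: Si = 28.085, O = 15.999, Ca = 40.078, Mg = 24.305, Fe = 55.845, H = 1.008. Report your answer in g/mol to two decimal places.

The formula mass is the sum 4.25×24.305 + 0.75×55.845 + 2×40.078 + 8×28.085 + 24×15.999 + 2×1.008.

836.01 g/mol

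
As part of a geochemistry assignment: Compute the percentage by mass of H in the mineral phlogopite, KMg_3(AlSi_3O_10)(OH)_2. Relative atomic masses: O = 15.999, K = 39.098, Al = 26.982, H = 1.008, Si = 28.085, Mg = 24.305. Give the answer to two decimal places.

M(KMg_3(AlSi_3O_10)(OH)_2) = 417.254 g/mol.
H contributes 2 × 1.008 = 2.016 g per mole.
2.016/417.254 = 0.0048 → 0.48%.

0.48 mass %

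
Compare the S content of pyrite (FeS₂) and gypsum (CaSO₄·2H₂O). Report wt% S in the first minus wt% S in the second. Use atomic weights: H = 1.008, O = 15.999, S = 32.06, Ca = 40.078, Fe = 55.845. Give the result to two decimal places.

M(FeS₂) = 119.965 g/mol, so wt% S = 64.120/119.965 × 100 = 53.45%.
M(CaSO₄·2H₂O) = 172.164 g/mol, so wt% S = 32.060/172.164 × 100 = 18.62%.
53.45 − 18.62 = 34.83 pp.

34.83 percentage points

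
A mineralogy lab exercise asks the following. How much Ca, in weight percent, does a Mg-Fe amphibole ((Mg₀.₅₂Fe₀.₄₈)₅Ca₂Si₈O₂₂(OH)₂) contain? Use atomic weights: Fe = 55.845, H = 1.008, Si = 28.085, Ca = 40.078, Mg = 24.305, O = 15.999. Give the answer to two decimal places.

M((Mg₀.₅₂Fe₀.₄₈)₅Ca₂Si₈O₂₂(OH)₂) = 888.049 g/mol.
Ca contributes 2 × 40.078 = 80.156 g per mole.
80.156/888.049 = 0.0903 → 9.03%.

9.03 weight percent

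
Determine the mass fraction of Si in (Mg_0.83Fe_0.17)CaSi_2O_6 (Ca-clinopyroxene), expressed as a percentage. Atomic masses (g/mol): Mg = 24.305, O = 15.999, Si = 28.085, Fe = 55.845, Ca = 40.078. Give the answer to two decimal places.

Molar mass of (Mg_0.83Fe_0.17)CaSi_2O_6: 0.83*24.305 + 0.17*55.845 + 1*40.078 + 2*28.085 + 6*15.999 = 221.909 g/mol.
Mass of Si per formula unit: 2 × 28.085 = 56.170 g.
Weight fraction Si = 56.170 / 221.909 = 0.2531.

25.31 mass %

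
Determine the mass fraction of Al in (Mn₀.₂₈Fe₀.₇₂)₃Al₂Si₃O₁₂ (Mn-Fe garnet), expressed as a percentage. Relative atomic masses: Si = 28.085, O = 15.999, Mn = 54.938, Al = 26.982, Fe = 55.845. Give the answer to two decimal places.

10.86 mass %

M((Mn₀.₂₈Fe₀.₇₂)₃Al₂Si₃O₁₂) = 496.980 g/mol.
Al contributes 2 × 26.982 = 53.964 g per mole.
53.964/496.980 = 0.1086 → 10.86%.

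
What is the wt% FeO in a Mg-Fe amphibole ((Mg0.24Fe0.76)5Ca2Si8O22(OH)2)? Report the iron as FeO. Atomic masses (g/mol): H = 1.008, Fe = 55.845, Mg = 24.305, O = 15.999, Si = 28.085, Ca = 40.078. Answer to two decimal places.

29.29 wt%

M((Mg0.24Fe0.76)5Ca2Si8O22(OH)2) = 932.205 g/mol; M(FeO) = 71.844 g/mol.
Moles FeO per formula unit = 3.80 Fe ÷ 1 = 3.8000.
FeO fraction = (3.8000 × 71.844) / 932.205 = 273.007/932.205 = 0.2929.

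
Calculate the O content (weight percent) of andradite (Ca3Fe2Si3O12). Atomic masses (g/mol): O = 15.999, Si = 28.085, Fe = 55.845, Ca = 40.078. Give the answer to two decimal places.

37.78 weight percent

Molar mass of Ca3Fe2Si3O12: 3*40.078 + 2*55.845 + 3*28.085 + 12*15.999 = 508.167 g/mol.
Mass of O per formula unit: 12 × 15.999 = 191.988 g.
Weight fraction O = 191.988 / 508.167 = 0.3778.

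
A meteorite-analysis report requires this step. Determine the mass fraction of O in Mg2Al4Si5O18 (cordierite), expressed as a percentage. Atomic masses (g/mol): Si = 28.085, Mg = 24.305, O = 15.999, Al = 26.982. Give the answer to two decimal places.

Molar mass of Mg2Al4Si5O18: 2·24.305 + 4·26.982 + 5·28.085 + 18·15.999 = 584.945 g/mol.
Mass of O per formula unit: 18 × 15.999 = 287.982 g.
Weight fraction O = 287.982 / 584.945 = 0.4923.

49.23 mass %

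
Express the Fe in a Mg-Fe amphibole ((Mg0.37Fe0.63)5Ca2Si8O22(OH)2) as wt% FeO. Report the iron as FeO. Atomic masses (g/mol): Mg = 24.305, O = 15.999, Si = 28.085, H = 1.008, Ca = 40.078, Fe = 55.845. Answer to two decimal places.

24.82 wt%

Molar mass of (Mg0.37Fe0.63)5Ca2Si8O22(OH)2 = 1.85*24.305 + 3.15*55.845 + 2*40.078 + 8*28.085 + 24*15.999 + 2*1.008 = 911.704 g/mol.
Each formula unit contains 3.15 Fe, equivalent to 3.15/1 = 3.1500 mol FeO.
M(FeO) = 1×55.845 + 1×15.999 = 71.844 g/mol.
Mass of FeO per formula unit = 3.1500 × 71.844 = 226.309 g.
FeO wt% = 226.309 / 911.704 × 100 = 24.82%.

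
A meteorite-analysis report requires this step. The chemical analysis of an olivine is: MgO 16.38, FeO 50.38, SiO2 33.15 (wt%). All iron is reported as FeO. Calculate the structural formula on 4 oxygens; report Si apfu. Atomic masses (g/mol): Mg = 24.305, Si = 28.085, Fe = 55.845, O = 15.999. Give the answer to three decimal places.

0.998 Si apfu

MgO (M=40.304): mol = 0.40641; Mg = 0.40641, O = 0.40641.
FeO (M=71.844): mol = 0.70124; Fe = 0.70124, O = 0.70124.
SiO2 (M=60.083): mol = 0.55174; Si = 0.55174, O = 1.10348.
ΣO = 2.21113; factor = 4/ΣO = 1.80903.
Si apfu = 0.55174 × 1.80903 = 0.998.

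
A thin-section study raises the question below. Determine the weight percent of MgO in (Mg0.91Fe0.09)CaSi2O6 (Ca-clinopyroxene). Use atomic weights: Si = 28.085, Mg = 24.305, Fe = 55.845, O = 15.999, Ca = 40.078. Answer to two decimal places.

Formula mass = 219.386 g/mol.
0.91 Mg → 0.9100 mol MgO per formula unit; M(MgO) = 40.304, so MgO mass = 36.677 g.
36.677/219.386 × 100 = 16.72 wt%.

16.72 wt%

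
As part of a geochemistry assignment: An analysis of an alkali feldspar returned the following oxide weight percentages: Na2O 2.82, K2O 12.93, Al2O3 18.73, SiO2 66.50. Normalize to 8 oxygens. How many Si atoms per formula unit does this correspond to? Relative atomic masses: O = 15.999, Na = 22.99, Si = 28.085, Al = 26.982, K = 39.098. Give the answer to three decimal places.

Na2O: 2.82/61.979 = 0.04550 mol → 0.09100 mol Na, 0.04550 mol O.
K2O: 12.93/94.195 = 0.13727 mol → 0.27454 mol K, 0.13727 mol O.
Al2O3: 18.73/101.961 = 0.18370 mol → 0.36740 mol Al, 0.55110 mol O.
SiO2: 66.50/60.083 = 1.10680 mol → 1.10680 mol Si, 2.21360 mol O.
Total oxygen = 2.94747 mol. Normalization factor = 8/2.94747 = 2.71419.
Si per 8 O = 1.10680 × 2.71419 = 3.004.

3.004 Si apfu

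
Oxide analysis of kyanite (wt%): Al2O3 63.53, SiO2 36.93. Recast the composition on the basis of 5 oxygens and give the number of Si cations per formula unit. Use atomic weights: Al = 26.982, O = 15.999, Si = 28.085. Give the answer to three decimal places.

63.53 wt% Al2O3 ÷ 101.961 g/mol = 0.62308 mol, giving 1.24616 Al and 1.86924 O.
36.93 wt% SiO2 ÷ 60.083 g/mol = 0.61465 mol, giving 0.61465 Si and 1.22930 O.
Oxygen sums to 3.09854; scaling by 5/3.09854 = 1.61366 puts the formula on 5 O.
Si: 0.61465 × 1.61366 = 0.992 atoms per formula unit.

0.992 Si apfu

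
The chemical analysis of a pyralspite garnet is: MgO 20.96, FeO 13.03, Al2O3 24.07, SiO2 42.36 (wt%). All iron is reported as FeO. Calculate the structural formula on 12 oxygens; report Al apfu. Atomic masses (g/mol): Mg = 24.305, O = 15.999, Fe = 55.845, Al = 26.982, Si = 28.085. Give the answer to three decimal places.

2.009 Al apfu

MgO (M=40.304): mol = 0.52005; Mg = 0.52005, O = 0.52005.
FeO (M=71.844): mol = 0.18137; Fe = 0.18137, O = 0.18137.
Al2O3 (M=101.961): mol = 0.23607; Al = 0.47214, O = 0.70821.
SiO2 (M=60.083): mol = 0.70502; Si = 0.70502, O = 1.41004.
ΣO = 2.81967; factor = 12/ΣO = 4.25582.
Al apfu = 0.47214 × 4.25582 = 2.009.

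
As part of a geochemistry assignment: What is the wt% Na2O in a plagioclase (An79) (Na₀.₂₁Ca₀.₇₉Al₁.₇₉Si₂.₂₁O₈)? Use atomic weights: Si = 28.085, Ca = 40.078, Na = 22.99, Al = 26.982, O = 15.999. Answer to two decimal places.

2.37 wt%

Molar mass of Na₀.₂₁Ca₀.₇₉Al₁.₇₉Si₂.₂₁O₈ = 0.21*22.99 + 0.79*40.078 + 1.79*26.982 + 2.21*28.085 + 8*15.999 = 274.847 g/mol.
Each formula unit contains 0.21 Na, equivalent to 0.21/2 = 0.1050 mol Na2O.
M(Na2O) = 2×22.99 + 1×15.999 = 61.979 g/mol.
Mass of Na2O per formula unit = 0.1050 × 61.979 = 6.508 g.
Na2O wt% = 6.508 / 274.847 × 100 = 2.37%.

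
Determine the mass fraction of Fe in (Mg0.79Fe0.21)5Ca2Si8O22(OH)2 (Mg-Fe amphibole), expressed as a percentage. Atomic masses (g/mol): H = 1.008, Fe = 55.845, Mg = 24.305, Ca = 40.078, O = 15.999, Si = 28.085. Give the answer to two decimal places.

Formula mass = 3.95·24.305 + 1.05·55.845 + 2·40.078 + 8·28.085 + 24·15.999 + 2·1.008 = 845.470 g/mol, of which 58.637 g is Fe.
So Fe makes up 58.637/845.470 = 0.0694 of the mass, i.e. 6.94%.

6.94 wt%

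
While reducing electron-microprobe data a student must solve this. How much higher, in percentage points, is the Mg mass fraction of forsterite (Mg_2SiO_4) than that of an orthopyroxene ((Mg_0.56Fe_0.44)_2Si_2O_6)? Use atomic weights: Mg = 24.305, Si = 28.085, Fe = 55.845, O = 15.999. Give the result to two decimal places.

22.64 percentage points

First mineral: 48.610 g Mg in 140.691 g formula = 34.55 wt% Mg.
Second mineral: 27.222 g Mg in 228.529 g formula = 11.91 wt% Mg.
34.55% − 11.91% gives a difference of 22.64 percentage points.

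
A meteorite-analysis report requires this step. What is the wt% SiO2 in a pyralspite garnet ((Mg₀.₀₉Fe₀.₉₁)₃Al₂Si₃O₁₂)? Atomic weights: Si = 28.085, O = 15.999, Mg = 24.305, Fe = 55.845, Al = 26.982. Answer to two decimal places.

Formula mass = 489.226 g/mol.
3 Si → 3.0000 mol SiO2 per formula unit; M(SiO2) = 60.083, so SiO2 mass = 180.249 g.
180.249/489.226 × 100 = 36.84 wt%.

36.84 wt%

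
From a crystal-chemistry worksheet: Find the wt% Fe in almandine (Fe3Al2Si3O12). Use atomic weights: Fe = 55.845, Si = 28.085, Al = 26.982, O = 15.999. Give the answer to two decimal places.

M(Fe3Al2Si3O12) = 497.742 g/mol.
Fe contributes 3 × 55.845 = 167.535 g per mole.
167.535/497.742 = 0.3366 → 33.66%.

33.66 wt%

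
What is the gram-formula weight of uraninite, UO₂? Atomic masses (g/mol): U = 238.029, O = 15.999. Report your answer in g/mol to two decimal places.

The formula mass is the sum 1×238.029 + 2×15.999.

270.03 g/mol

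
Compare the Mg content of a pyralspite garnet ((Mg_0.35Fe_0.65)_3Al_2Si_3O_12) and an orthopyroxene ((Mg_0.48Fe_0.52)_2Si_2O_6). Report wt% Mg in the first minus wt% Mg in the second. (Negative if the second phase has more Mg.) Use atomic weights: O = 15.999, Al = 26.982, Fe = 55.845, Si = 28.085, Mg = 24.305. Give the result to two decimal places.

-4.50 percentage points

First mineral: 25.520 g Mg in 464.625 g formula = 5.49 wt% Mg.
Second mineral: 23.333 g Mg in 233.576 g formula = 9.99 wt% Mg.
5.49% − 9.99% gives a difference of -4.50 percentage points.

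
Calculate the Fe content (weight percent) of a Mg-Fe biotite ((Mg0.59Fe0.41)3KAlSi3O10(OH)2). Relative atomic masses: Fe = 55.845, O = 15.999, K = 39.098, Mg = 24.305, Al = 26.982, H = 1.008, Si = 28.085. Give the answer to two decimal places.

M((Mg0.59Fe0.41)3KAlSi3O10(OH)2) = 456.048 g/mol.
Fe contributes 1.23 × 55.845 = 68.689 g per mole.
68.689/456.048 = 0.1506 → 15.06%.

15.06 weight percent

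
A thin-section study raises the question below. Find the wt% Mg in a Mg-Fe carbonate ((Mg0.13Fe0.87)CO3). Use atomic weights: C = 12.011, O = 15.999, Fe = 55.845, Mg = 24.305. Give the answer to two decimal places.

2.83 weight percent

M((Mg0.13Fe0.87)CO3) = 111.753 g/mol.
Mg contributes 0.13 × 24.305 = 3.160 g per mole.
3.160/111.753 = 0.0283 → 2.83%.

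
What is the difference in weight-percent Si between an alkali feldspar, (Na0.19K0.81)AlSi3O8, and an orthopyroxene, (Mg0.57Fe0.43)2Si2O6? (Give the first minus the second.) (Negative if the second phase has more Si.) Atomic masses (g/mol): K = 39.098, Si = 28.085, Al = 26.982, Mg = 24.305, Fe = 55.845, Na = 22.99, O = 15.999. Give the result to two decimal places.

M((Na0.19K0.81)AlSi3O8) = 275.266 g/mol, so wt% Si = 84.255/275.266 × 100 = 30.61%.
M((Mg0.57Fe0.43)2Si2O6) = 227.898 g/mol, so wt% Si = 56.170/227.898 × 100 = 24.65%.
30.61 − 24.65 = 5.96 pp.

5.96 percentage points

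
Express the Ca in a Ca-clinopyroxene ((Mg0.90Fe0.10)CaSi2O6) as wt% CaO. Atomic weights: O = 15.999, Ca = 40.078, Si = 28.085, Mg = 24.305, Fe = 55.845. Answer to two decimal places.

M((Mg0.90Fe0.10)CaSi2O6) = 219.701 g/mol; M(CaO) = 56.077 g/mol.
Moles CaO per formula unit = 1 Ca ÷ 1 = 1.0000.
CaO fraction = (1.0000 × 56.077) / 219.701 = 56.077/219.701 = 0.2552.

25.52 wt%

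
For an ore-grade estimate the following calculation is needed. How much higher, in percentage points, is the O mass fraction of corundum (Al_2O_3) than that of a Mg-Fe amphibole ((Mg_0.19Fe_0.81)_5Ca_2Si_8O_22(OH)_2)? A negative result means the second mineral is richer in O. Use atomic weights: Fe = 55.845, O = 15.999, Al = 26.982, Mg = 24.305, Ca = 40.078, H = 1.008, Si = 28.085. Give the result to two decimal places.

First mineral: 47.997 g O in 101.961 g formula = 47.07 wt% O.
Second mineral: 383.976 g O in 940.090 g formula = 40.84 wt% O.
47.07% − 40.84% gives a difference of 6.23 percentage points.

6.23 percentage points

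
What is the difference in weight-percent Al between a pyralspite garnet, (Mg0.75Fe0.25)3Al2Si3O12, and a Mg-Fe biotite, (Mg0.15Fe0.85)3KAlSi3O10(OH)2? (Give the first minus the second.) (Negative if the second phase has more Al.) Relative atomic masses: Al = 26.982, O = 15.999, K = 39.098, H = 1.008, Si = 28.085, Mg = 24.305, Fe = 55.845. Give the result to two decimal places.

7.22 percentage points

Al in (Mg0.75Fe0.25)3Al2Si3O12: molar mass 426.777 g/mol; 2×26.982 = 53.964 g → 12.64 wt%.
Al in (Mg0.15Fe0.85)3KAlSi3O10(OH)2: molar mass 497.681 g/mol; 1×26.982 = 26.982 g → 5.42 wt%.
Difference = 12.64 − 5.42 = 7.22 percentage points.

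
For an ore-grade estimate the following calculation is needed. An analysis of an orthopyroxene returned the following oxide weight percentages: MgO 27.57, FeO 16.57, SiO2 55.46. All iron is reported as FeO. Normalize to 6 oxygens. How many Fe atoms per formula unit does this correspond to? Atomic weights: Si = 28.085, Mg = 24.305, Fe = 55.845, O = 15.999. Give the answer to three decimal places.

0.501 Fe apfu

MgO (M=40.304): mol = 0.68405; Mg = 0.68405, O = 0.68405.
FeO (M=71.844): mol = 0.23064; Fe = 0.23064, O = 0.23064.
SiO2 (M=60.083): mol = 0.92306; Si = 0.92306, O = 1.84612.
ΣO = 2.76081; factor = 6/ΣO = 2.17328.
Fe apfu = 0.23064 × 2.17328 = 0.501.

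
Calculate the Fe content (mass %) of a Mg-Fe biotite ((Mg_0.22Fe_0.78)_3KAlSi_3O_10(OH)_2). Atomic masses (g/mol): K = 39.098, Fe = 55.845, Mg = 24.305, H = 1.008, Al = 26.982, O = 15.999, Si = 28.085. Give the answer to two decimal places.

M((Mg_0.22Fe_0.78)_3KAlSi_3O_10(OH)_2) = 491.058 g/mol.
Fe contributes 2.34 × 55.845 = 130.677 g per mole.
130.677/491.058 = 0.2661 → 26.61%.

26.61 mass %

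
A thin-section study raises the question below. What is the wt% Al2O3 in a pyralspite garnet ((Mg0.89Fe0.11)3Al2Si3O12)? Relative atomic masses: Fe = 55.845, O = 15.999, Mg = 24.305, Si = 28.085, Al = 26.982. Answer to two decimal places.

24.66 wt%

M((Mg0.89Fe0.11)3Al2Si3O12) = 413.530 g/mol; M(Al2O3) = 101.961 g/mol.
Moles Al2O3 per formula unit = 2 Al ÷ 2 = 1.0000.
Al2O3 fraction = (1.0000 × 101.961) / 413.530 = 101.961/413.530 = 0.2466.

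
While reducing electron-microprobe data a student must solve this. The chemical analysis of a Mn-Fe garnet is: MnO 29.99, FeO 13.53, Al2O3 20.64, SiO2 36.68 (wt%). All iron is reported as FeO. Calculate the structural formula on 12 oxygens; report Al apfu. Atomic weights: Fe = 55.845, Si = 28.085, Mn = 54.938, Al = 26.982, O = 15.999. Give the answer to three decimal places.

29.99 wt% MnO ÷ 70.937 g/mol = 0.42277 mol, giving 0.42277 Mn and 0.42277 O.
13.53 wt% FeO ÷ 71.844 g/mol = 0.18832 mol, giving 0.18832 Fe and 0.18832 O.
20.64 wt% Al2O3 ÷ 101.961 g/mol = 0.20243 mol, giving 0.40486 Al and 0.60729 O.
36.68 wt% SiO2 ÷ 60.083 g/mol = 0.61049 mol, giving 0.61049 Si and 1.22098 O.
Oxygen sums to 2.43936; scaling by 12/2.43936 = 4.91932 puts the formula on 12 O.
Al: 0.40486 × 4.91932 = 1.992 atoms per formula unit.

1.992 Al apfu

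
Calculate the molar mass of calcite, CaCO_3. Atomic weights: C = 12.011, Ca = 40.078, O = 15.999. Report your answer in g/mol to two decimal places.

100.09 g/mol

The formula mass is the sum 1(40.078) + 1(12.011) + 3(15.999).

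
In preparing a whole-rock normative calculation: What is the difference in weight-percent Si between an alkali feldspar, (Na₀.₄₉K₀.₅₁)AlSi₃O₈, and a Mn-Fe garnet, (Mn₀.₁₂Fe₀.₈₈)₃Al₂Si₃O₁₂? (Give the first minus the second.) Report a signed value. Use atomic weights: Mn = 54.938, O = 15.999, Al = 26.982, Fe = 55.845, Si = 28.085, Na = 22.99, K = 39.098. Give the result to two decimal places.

14.22 percentage points

Si in (Na₀.₄₉K₀.₅₁)AlSi₃O₈: molar mass 270.434 g/mol; 3×28.085 = 84.255 g → 31.16 wt%.
Si in (Mn₀.₁₂Fe₀.₈₈)₃Al₂Si₃O₁₂: molar mass 497.415 g/mol; 3×28.085 = 84.255 g → 16.94 wt%.
Difference = 31.16 − 16.94 = 14.22 percentage points.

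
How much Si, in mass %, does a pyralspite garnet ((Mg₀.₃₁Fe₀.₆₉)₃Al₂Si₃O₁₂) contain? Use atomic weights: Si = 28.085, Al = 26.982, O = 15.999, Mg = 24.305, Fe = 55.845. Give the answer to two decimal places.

17.99 mass %

M((Mg₀.₃₁Fe₀.₆₉)₃Al₂Si₃O₁₂) = 468.410 g/mol.
Si contributes 3 × 28.085 = 84.255 g per mole.
84.255/468.410 = 0.1799 → 17.99%.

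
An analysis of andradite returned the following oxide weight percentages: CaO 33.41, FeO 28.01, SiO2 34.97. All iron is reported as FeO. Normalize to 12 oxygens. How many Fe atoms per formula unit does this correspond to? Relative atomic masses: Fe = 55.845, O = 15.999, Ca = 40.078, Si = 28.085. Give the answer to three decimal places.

CaO: 33.41/56.077 = 0.59579 mol → 0.59579 mol Ca, 0.59579 mol O.
FeO: 28.01/71.844 = 0.38987 mol → 0.38987 mol Fe, 0.38987 mol O.
SiO2: 34.97/60.083 = 0.58203 mol → 0.58203 mol Si, 1.16406 mol O.
Total oxygen = 2.14972 mol. Normalization factor = 12/2.14972 = 5.58212.
Fe per 12 O = 0.38987 × 5.58212 = 2.176.

2.176 Fe apfu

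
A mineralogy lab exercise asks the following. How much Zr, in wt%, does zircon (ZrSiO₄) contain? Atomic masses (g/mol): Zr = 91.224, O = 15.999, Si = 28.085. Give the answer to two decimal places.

Molar mass of ZrSiO₄: 1·91.224 + 1·28.085 + 4·15.999 = 183.305 g/mol.
Mass of Zr per formula unit: 1 × 91.224 = 91.224 g.
Weight fraction Zr = 91.224 / 183.305 = 0.4977.

49.77 wt%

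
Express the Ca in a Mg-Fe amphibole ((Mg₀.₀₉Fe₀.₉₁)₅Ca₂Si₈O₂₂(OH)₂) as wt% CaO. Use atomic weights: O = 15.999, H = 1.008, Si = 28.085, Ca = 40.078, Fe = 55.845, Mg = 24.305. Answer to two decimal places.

Molar mass of (Mg₀.₀₉Fe₀.₉₁)₅Ca₂Si₈O₂₂(OH)₂ = 0.45×24.305 + 4.55×55.845 + 2×40.078 + 8×28.085 + 24×15.999 + 2×1.008 = 955.860 g/mol.
Each formula unit contains 2 Ca, equivalent to 2/1 = 2.0000 mol CaO.
M(CaO) = 1×40.078 + 1×15.999 = 56.077 g/mol.
Mass of CaO per formula unit = 2.0000 × 56.077 = 112.154 g.
CaO wt% = 112.154 / 955.860 × 100 = 11.73%.

11.73 wt%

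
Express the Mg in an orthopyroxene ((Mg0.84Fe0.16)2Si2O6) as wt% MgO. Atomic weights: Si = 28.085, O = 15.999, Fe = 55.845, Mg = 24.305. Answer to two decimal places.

32.11 wt%

Formula mass = 210.867 g/mol.
1.68 Mg → 1.6800 mol MgO per formula unit; M(MgO) = 40.304, so MgO mass = 67.711 g.
67.711/210.867 × 100 = 32.11 wt%.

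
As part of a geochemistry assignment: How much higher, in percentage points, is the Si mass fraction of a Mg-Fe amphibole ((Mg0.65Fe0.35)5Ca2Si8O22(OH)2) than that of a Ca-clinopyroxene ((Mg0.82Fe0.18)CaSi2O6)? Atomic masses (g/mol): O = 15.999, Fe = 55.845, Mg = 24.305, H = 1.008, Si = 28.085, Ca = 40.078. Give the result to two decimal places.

0.62 percentage points

First mineral: 224.680 g Si in 867.548 g formula = 25.90 wt% Si.
Second mineral: 56.170 g Si in 222.224 g formula = 25.28 wt% Si.
25.90% − 25.28% gives a difference of 0.62 percentage points.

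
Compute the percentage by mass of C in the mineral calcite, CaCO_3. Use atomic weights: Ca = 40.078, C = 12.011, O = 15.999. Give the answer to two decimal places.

12.00 wt%

M(CaCO_3) = 100.086 g/mol.
C contributes 1 × 12.011 = 12.011 g per mole.
12.011/100.086 = 0.1200 → 12.00%.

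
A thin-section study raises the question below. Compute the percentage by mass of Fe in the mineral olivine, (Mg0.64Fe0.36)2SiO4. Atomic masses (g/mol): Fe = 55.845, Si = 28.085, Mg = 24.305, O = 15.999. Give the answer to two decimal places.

24.61 mass %

Formula mass = 1.28·24.305 + 0.72·55.845 + 1·28.085 + 4·15.999 = 163.400 g/mol, of which 40.208 g is Fe.
So Fe makes up 40.208/163.400 = 0.2461 of the mass, i.e. 24.61%.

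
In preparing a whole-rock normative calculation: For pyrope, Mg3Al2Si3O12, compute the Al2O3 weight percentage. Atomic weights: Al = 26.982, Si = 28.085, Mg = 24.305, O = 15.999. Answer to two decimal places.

M(Mg3Al2Si3O12) = 403.122 g/mol; M(Al2O3) = 101.961 g/mol.
Moles Al2O3 per formula unit = 2 Al ÷ 2 = 1.0000.
Al2O3 fraction = (1.0000 × 101.961) / 403.122 = 101.961/403.122 = 0.2529.

25.29 wt%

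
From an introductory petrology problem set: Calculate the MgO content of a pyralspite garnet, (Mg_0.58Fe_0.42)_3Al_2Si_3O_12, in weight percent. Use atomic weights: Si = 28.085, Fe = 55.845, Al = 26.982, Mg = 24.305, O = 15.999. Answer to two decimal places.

15.84 wt%

Molar mass of (Mg_0.58Fe_0.42)_3Al_2Si_3O_12 = 1.74*24.305 + 1.26*55.845 + 2*26.982 + 3*28.085 + 12*15.999 = 442.862 g/mol.
Each formula unit contains 1.74 Mg, equivalent to 1.74/1 = 1.7400 mol MgO.
M(MgO) = 1×24.305 + 1×15.999 = 40.304 g/mol.
Mass of MgO per formula unit = 1.7400 × 40.304 = 70.129 g.
MgO wt% = 70.129 / 442.862 × 100 = 15.84%.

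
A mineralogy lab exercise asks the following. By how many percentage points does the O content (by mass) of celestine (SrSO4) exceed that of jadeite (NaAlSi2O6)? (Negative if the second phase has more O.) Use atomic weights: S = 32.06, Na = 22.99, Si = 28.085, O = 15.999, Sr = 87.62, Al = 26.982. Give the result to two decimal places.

First mineral: 63.996 g O in 183.676 g formula = 34.84 wt% O.
Second mineral: 95.994 g O in 202.136 g formula = 47.49 wt% O.
34.84% − 47.49% gives a difference of -12.65 percentage points.

-12.65 percentage points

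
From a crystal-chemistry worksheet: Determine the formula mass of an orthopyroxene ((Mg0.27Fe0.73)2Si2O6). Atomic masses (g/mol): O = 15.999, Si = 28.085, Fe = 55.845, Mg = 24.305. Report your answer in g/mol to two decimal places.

Mg: 0.54 × 24.305 = 13.1247
Fe: 1.46 × 55.845 = 81.5337
Si: 2 × 28.085 = 56.1700
O: 6 × 15.999 = 95.9940
Summing the contributions gives the formula mass.

246.82 g/mol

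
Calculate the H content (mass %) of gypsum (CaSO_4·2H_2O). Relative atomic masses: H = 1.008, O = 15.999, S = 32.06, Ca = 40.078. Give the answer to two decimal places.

M(CaSO_4·2H_2O) = 172.164 g/mol.
H contributes 4 × 1.008 = 4.032 g per mole.
4.032/172.164 = 0.0234 → 2.34%.

2.34 mass %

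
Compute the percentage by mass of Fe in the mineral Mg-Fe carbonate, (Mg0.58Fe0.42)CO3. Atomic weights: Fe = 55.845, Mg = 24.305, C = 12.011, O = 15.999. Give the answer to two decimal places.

Molar mass of (Mg0.58Fe0.42)CO3: 0.58·24.305 + 0.42·55.845 + 1·12.011 + 3·15.999 = 97.560 g/mol.
Mass of Fe per formula unit: 0.42 × 55.845 = 23.455 g.
Weight fraction Fe = 23.455 / 97.560 = 0.2404.

24.04 mass %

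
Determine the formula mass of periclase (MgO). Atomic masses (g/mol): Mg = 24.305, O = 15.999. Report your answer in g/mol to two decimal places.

40.30 g/mol

The formula mass is the sum 1(24.305) + 1(15.999).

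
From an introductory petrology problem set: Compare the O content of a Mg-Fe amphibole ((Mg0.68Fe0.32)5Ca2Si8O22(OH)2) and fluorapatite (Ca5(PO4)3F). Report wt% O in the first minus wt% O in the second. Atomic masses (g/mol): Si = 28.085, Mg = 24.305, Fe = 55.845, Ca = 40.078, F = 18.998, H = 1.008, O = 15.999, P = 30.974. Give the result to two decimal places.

6.43 percentage points

O in (Mg0.68Fe0.32)5Ca2Si8O22(OH)2: molar mass 862.817 g/mol; 24×15.999 = 383.976 g → 44.50 wt%.
O in Ca5(PO4)3F: molar mass 504.298 g/mol; 12×15.999 = 191.988 g → 38.07 wt%.
Difference = 44.50 − 38.07 = 6.43 percentage points.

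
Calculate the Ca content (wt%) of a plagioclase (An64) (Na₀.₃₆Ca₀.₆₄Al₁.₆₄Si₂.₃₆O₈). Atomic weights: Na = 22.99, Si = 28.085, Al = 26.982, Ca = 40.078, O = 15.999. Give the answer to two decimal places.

9.41 wt%

Formula mass = 0.36·22.99 + 0.64·40.078 + 1.64·26.982 + 2.36·28.085 + 8·15.999 = 272.449 g/mol, of which 25.650 g is Ca.
So Ca makes up 25.650/272.449 = 0.0941 of the mass, i.e. 9.41%.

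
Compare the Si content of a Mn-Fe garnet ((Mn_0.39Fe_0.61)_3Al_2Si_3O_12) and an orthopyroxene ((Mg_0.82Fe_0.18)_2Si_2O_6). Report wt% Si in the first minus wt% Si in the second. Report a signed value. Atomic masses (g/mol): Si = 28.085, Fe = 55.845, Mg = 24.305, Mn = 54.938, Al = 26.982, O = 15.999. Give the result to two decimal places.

-9.52 percentage points

M((Mn_0.39Fe_0.61)_3Al_2Si_3O_12) = 496.681 g/mol, so wt% Si = 84.255/496.681 × 100 = 16.96%.
M((Mg_0.82Fe_0.18)_2Si_2O_6) = 212.128 g/mol, so wt% Si = 56.170/212.128 × 100 = 26.48%.
16.96 − 26.48 = -9.52 pp.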